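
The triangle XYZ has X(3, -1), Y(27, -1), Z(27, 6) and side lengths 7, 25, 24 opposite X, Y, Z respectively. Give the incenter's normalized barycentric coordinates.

The incenter has barycentric coordinates proportional to the opposite side lengths: (7 : 25 : 24).
Normalizing by 7+25+24 = 56 gives (1/8, 25/56, 3/7).

(1/8, 25/56, 3/7)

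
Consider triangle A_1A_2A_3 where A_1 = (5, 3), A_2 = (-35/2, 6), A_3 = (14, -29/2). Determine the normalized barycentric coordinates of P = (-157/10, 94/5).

Signed area of the reference triangle: [A_1A_2A_3] = ½·(5·(6−(-29/2)) + (-35/2)·(-29/2−3) + 14·(3−6)) = ½·(205/2 + 1225/4 − 42) = 1467/8.
[PA_2A_3] = ½·((-157/10)·(6−(-29/2)) + (-35/2)·(-29/2−(94/5)) + 14·(94/5−6)) = ½·(-6437/20 + 2331/4 + 896/5) = 4401/20, so the A_1-coordinate is (4401/20)/(1467/8) = 6/5.
[A_1PA_3] = ½·(5·(94/5−(-29/2)) + (-157/10)·(-29/2−3) + 14·(3−(94/5))) = ½·(333/2 + 1099/4 − 1106/5) = 4401/40, so the A_2-coordinate is 3/5.
[A_1A_2P] = ½·(5·(6−(94/5)) + (-35/2)·(94/5−3) + (-157/10)·(3−6)) = ½·(-64 − 553/2 + 471/10) = -1467/10, so the A_3-coordinate is -4/5.
Check: 6/5 + 3/5 − 4/5 = 1.

(6/5, 3/5, -4/5)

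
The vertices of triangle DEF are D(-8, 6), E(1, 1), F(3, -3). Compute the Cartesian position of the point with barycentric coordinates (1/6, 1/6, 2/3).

(5/6, -5/6)

G = (1/6)·D + (1/6)·E + (2/3)·F.
x-coordinate: (1/6)·(-8) + (1/6)·1 + (2/3)·3 = 5/6.
y-coordinate: (1/6)·6 + (1/6)·1 + (2/3)·(-3) = -5/6.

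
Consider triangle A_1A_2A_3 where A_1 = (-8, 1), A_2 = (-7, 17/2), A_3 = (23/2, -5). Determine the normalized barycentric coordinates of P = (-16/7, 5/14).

Signed area of the reference triangle: [A_1A_2A_3] = ½·((-8)·(17/2−(-5)) + (-7)·(-5−1) + (23/2)·(1−(17/2))) = ½·(-108 + 42 − 345/4) = -609/8.
[PA_2A_3] = ½·((-16/7)·(17/2−(-5)) + (-7)·(-5−(5/14)) + (23/2)·(5/14−(17/2))) = ½·(-216/7 + 75/2 − 1311/14) = -87/2, so the A_1-coordinate is (-87/2)/(-609/8) = 4/7.
[A_1PA_3] = ½·((-8)·(5/14−(-5)) + (-16/7)·(-5−1) + (23/2)·(1−(5/14))) = ½·(-300/7 + 96/7 + 207/28) = -87/8, so the A_2-coordinate is 1/7.
[A_1A_2P] = ½·((-8)·(17/2−(5/14)) + (-7)·(5/14−1) + (-16/7)·(1−(17/2))) = ½·(-456/7 + 9/2 + 120/7) = -87/4, so the A_3-coordinate is 2/7.

(4/7, 1/7, 2/7)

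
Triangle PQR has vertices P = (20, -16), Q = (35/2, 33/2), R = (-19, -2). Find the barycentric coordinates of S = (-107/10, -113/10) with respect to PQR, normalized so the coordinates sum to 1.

(2/5, -1/5, 4/5)

Signed area of the reference triangle: [PQR] = ½·(20·(33/2−(-2)) + (35/2)·(-2−(-16)) + (-19)·(-16−(33/2))) = ½·(370 + 245 + 1235/2) = 2465/4.
[SQR] = ½·((-107/10)·(33/2−(-2)) + (35/2)·(-2−(-113/10)) + (-19)·(-113/10−(33/2))) = ½·(-3959/20 + 651/4 + 2641/5) = 493/2, so the P-coordinate is (493/2)/(2465/4) = 2/5.
[PSR] = ½·(20·(-113/10−(-2)) + (-107/10)·(-2−(-16)) + (-19)·(-16−(-113/10))) = ½·(-186 − 749/5 + 893/10) = -493/4, so the Q-coordinate is -1/5.
[PQS] = ½·(20·(33/2−(-113/10)) + (35/2)·(-113/10−(-16)) + (-107/10)·(-16−(33/2))) = ½·(556 + 329/4 + 1391/4) = 493, so the R-coordinate is 4/5.
Check: 2/5 − 1/5 + 4/5 = 1.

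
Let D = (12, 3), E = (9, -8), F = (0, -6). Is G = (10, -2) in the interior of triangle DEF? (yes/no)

Barycentric coordinates of G: (8/15, 2/5, 1/15).
The three coordinates are positive, positive, positive; a point is interior exactly when all three are positive.

yes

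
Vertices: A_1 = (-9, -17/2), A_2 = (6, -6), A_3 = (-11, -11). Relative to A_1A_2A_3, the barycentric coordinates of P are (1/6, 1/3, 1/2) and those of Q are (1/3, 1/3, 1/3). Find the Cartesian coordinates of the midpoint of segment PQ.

(-29/6, -209/24)

Barycentric coordinates of the midpoint are the average: (1/4, 1/3, 5/12).
Converting: (1/4)·A_1 + (1/3)·A_2 + (5/12)·A_3 = (-29/6, -209/24).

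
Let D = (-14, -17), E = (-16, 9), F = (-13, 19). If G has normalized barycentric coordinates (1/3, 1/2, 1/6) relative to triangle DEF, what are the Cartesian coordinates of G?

G = (1/3)·D + (1/2)·E + (1/6)·F.
x-coordinate: (1/3)·(-14) + (1/2)·(-16) + (1/6)·(-13) = -89/6.
y-coordinate: (1/3)·(-17) + (1/2)·9 + (1/6)·19 = 2.

(-89/6, 2)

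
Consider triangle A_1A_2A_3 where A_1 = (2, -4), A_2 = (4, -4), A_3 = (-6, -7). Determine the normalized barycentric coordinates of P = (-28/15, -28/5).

Signed area of the reference triangle: [A_1A_2A_3] = ½·(2·(-4−(-7)) + 4·(-7−(-4)) + (-6)·(-4−(-4))) = ½·(6 − 12 + 0) = -3.
[PA_2A_3] = ½·((-28/15)·(-4−(-7)) + 4·(-7−(-28/5)) + (-6)·(-28/5−(-4))) = ½·(-28/5 − 28/5 + 48/5) = -4/5, so the A_1-coordinate is (-4/5)/(-3) = 4/15.
[A_1PA_3] = ½·(2·(-28/5−(-7)) + (-28/15)·(-7−(-4)) + (-6)·(-4−(-28/5))) = ½·(14/5 + 28/5 − 48/5) = -3/5, so the A_2-coordinate is 1/5.
[A_1A_2P] = ½·(2·(-4−(-28/5)) + 4·(-28/5−(-4)) + (-28/15)·(-4−(-4))) = ½·(16/5 − 32/5 + 0) = -8/5, so the A_3-coordinate is 8/15.
Check: 4/15 + 1/5 + 8/15 = 1.

(4/15, 1/5, 8/15)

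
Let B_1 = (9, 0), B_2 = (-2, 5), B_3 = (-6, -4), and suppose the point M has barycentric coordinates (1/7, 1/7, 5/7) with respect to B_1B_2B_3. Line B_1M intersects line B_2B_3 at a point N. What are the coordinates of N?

Line B_1M meets B_2B_3 where the B_1-coordinate vanishes; zeroing M's B_1-weight and renormalizing leaves B_2, B_3-weights 1/7 : 5/7 → (1/6, 5/6).
So N = (1/6)·B_2 + (5/6)·B_3 = (-16/3, -5/2).

(-16/3, -5/2)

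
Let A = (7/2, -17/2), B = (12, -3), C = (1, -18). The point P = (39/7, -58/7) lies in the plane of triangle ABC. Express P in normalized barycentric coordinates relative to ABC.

(4/7, 2/7, 1/7)

Signed area of the reference triangle: [ABC] = ½·((7/2)·(-3−(-18)) + 12·(-18−(-17/2)) + 1·(-17/2−(-3))) = ½·(105/2 − 114 − 11/2) = -67/2.
[PBC] = ½·((39/7)·(-3−(-18)) + 12·(-18−(-58/7)) + 1·(-58/7−(-3))) = ½·(585/7 − 816/7 − 37/7) = -134/7, so the A-coordinate is (-134/7)/(-67/2) = 4/7.
[APC] = ½·((7/2)·(-58/7−(-18)) + (39/7)·(-18−(-17/2)) + 1·(-17/2−(-58/7))) = ½·(34 − 741/14 − 3/14) = -67/7, so the B-coordinate is 2/7.
[ABP] = ½·((7/2)·(-3−(-58/7)) + 12·(-58/7−(-17/2)) + (39/7)·(-17/2−(-3))) = ½·(37/2 + 18/7 − 429/14) = -67/14, so the C-coordinate is 1/7.
Check: 4/7 + 2/7 + 1/7 = 1.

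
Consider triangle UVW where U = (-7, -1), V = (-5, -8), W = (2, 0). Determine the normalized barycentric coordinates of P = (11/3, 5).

(1/3, -2/3, 4/3)

Signed area of the reference triangle: [UVW] = ½·((-7)·(-8−0) + (-5)·(0−(-1)) + 2·(-1−(-8))) = ½·(56 − 5 + 14) = 65/2.
[PVW] = ½·((11/3)·(-8−0) + (-5)·(0−5) + 2·(5−(-8))) = ½·(-88/3 + 25 + 26) = 65/6, so the U-coordinate is (65/6)/(65/2) = 1/3.
[UPW] = ½·((-7)·(5−0) + (11/3)·(0−(-1)) + 2·(-1−5)) = ½·(-35 + 11/3 − 12) = -65/3, so the V-coordinate is -2/3.
[UVP] = ½·((-7)·(-8−5) + (-5)·(5−(-1)) + (11/3)·(-1−(-8))) = ½·(91 − 30 + 77/3) = 130/3, so the W-coordinate is 4/3.
Check: 1/3 − 2/3 + 4/3 = 1.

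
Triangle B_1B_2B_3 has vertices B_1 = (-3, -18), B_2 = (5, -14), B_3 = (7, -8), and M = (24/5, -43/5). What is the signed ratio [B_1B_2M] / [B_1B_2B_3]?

11/10

[B_1B_2B_3] = ½·((-3)·(-14−(-8)) + 5·(-8−(-18)) + 7·(-18−(-14))) = ½·(18 + 50 − 28) = 20.
[B_1B_2M] = ½·((-3)·(-14−(-43/5)) + 5·(-43/5−(-18)) + (24/5)·(-18−(-14))) = ½·(81/5 + 47 − 96/5) = 22, so the ratio is 22/20 = 11/10.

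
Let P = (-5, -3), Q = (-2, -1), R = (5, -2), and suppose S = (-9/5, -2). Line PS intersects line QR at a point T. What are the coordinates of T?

Barycentric coordinates of S with respect to PQR: (2/5, 2/5, 1/5).
On side QR the P-coordinate is zero; dropping S's P-weight 2/5 and renormalizing the remaining 2/5 : 1/5 gives weights 2/3, 1/3 on Q, R.
T = (2/3)·(-2, -1) + (1/3)·(5, -2) = (1/3, -4/3).

(1/3, -4/3)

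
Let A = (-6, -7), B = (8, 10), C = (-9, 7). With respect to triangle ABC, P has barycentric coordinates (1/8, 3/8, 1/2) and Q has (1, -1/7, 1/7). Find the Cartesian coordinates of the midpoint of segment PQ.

Barycentric coordinates of the midpoint are the average: (9/16, 13/112, 9/28).
Converting: (9/16)·A + (13/112)·B + (9/28)·C = (-299/56, -59/112).

(-299/56, -59/112)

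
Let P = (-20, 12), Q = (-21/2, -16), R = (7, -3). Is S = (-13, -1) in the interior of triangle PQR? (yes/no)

Barycentric coordinates of S: (590/1227, 164/409, 145/1227).
The three coordinates are positive, positive, positive; a point is interior exactly when all three are positive.

yes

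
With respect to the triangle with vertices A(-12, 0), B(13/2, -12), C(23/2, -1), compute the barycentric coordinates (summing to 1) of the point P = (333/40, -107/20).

(1/20, 2/5, 11/20)

Signed area of the reference triangle: [ABC] = ½·((-12)·(-12−(-1)) + (13/2)·(-1−0) + (23/2)·(0−(-12))) = ½·(132 − 13/2 + 138) = 527/4.
[PBC] = ½·((333/40)·(-12−(-1)) + (13/2)·(-1−(-107/20)) + (23/2)·(-107/20−(-12))) = ½·(-3663/40 + 1131/40 + 3059/40) = 527/80, so the A-coordinate is (527/80)/(527/4) = 1/20.
[APC] = ½·((-12)·(-107/20−(-1)) + (333/40)·(-1−0) + (23/2)·(0−(-107/20))) = ½·(261/5 − 333/40 + 2461/40) = 527/10, so the B-coordinate is 2/5.
[ABP] = ½·((-12)·(-12−(-107/20)) + (13/2)·(-107/20−0) + (333/40)·(0−(-12))) = ½·(399/5 − 1391/40 + 999/10) = 5797/80, so the C-coordinate is 11/20.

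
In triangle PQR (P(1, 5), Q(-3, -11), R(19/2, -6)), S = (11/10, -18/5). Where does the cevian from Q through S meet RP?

Barycentric coordinates of S with respect to PQR: (2/5, 2/5, 1/5).
On side RP the Q-coordinate is zero; dropping S's Q-weight 2/5 and renormalizing the remaining 1/5 : 2/5 gives weights 1/3, 2/3 on R, P.
T = (1/3)·(19/2, -6) + (2/3)·(1, 5) = (23/6, 4/3).

(23/6, 4/3)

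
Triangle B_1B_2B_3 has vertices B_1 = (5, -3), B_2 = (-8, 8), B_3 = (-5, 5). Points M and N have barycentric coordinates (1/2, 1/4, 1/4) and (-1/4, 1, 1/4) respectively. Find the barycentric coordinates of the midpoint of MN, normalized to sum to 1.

Since both coordinate triples sum to 1, the midpoint's barycentrics are the componentwise average.
(1/2+-1/4)/2 = 1/8; similarly 5/8 and 1/4.

(1/8, 5/8, 1/4)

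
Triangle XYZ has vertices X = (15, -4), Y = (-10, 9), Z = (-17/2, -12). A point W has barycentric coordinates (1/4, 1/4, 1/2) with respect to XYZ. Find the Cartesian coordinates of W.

W = (1/4)·X + (1/4)·Y + (1/2)·Z.
x-coordinate: (1/4)·15 + (1/4)·(-10) + (1/2)·(-17/2) = -3.
y-coordinate: (1/4)·(-4) + (1/4)·9 + (1/2)·(-12) = -19/4.

(-3, -19/4)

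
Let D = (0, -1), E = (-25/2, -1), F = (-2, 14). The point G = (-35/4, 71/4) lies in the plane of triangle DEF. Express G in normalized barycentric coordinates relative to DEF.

(-3/4, 1/2, 5/4)

Signed area of the reference triangle: [DEF] = ½·(0·(-1−14) + (-25/2)·(14−(-1)) + (-2)·(-1−(-1))) = ½·(0 − 375/2 + 0) = -375/4.
[GEF] = ½·((-35/4)·(-1−14) + (-25/2)·(14−(71/4)) + (-2)·(71/4−(-1))) = ½·(525/4 + 375/8 − 75/2) = 1125/16, so the D-coordinate is (1125/16)/(-375/4) = -3/4.
[DGF] = ½·(0·(71/4−14) + (-35/4)·(14−(-1)) + (-2)·(-1−(71/4))) = ½·(0 − 525/4 + 75/2) = -375/8, so the E-coordinate is 1/2.
[DEG] = ½·(0·(-1−(71/4)) + (-25/2)·(71/4−(-1)) + (-35/4)·(-1−(-1))) = ½·(0 − 1875/8 + 0) = -1875/16, so the F-coordinate is 5/4.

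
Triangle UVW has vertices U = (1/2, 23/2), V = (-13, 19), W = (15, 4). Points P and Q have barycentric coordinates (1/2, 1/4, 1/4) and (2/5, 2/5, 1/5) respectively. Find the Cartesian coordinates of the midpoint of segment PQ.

(-5/8, 49/4)

Barycentric coordinates of the midpoint are the average: (9/20, 13/40, 9/40).
Converting: (9/20)·U + (13/40)·V + (9/40)·W = (-5/8, 49/4).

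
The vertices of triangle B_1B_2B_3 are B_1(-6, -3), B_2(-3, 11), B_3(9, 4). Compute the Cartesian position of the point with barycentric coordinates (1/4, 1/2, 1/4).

M = (1/4)·B_1 + (1/2)·B_2 + (1/4)·B_3.
x-coordinate: (1/4)·(-6) + (1/2)·(-3) + (1/4)·9 = -3/4.
y-coordinate: (1/4)·(-3) + (1/2)·11 + (1/4)·4 = 23/4.

(-3/4, 23/4)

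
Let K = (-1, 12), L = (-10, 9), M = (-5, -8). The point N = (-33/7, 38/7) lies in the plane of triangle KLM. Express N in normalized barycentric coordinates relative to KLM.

(3/7, 2/7, 2/7)

Signed area of the reference triangle: [KLM] = ½·((-1)·(9−(-8)) + (-10)·(-8−12) + (-5)·(12−9)) = ½·(-17 + 200 − 15) = 84.
[NLM] = ½·((-33/7)·(9−(-8)) + (-10)·(-8−(38/7)) + (-5)·(38/7−9)) = ½·(-561/7 + 940/7 + 125/7) = 36, so the K-coordinate is 36/84 = 3/7.
[KNM] = ½·((-1)·(38/7−(-8)) + (-33/7)·(-8−12) + (-5)·(12−(38/7))) = ½·(-94/7 + 660/7 − 230/7) = 24, so the L-coordinate is 2/7.
[KLN] = ½·((-1)·(9−(38/7)) + (-10)·(38/7−12) + (-33/7)·(12−9)) = ½·(-25/7 + 460/7 − 99/7) = 24, so the M-coordinate is 2/7.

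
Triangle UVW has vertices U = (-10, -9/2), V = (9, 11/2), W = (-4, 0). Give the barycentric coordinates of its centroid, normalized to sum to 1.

(1/3, 1/3, 1/3)

The centroid is the average of the vertices, so each weight is 1/3.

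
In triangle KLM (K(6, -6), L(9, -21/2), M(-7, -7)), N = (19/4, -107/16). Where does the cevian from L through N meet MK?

Barycentric coordinates of N with respect to KLM: (3/4, 1/8, 1/8).
On side MK the L-coordinate is zero; dropping N's L-weight 1/8 and renormalizing the remaining 1/8 : 3/4 gives weights 1/7, 6/7 on M, K.
J = (1/7)·(-7, -7) + (6/7)·(6, -6) = (29/7, -43/7).

(29/7, -43/7)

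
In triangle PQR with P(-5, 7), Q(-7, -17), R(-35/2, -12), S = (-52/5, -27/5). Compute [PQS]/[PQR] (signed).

[PQR] = ½·((-5)·(-17−(-12)) + (-7)·(-12−7) + (-35/2)·(7−(-17))) = ½·(25 + 133 − 420) = -131.
[PQS] = ½·((-5)·(-17−(-27/5)) + (-7)·(-27/5−7) + (-52/5)·(7−(-17))) = ½·(58 + 434/5 − 1248/5) = -262/5, so the ratio is (-262/5)/(-131) = 2/5.

2/5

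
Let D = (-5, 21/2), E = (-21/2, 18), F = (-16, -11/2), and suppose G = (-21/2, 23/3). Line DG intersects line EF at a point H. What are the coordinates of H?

(-53/4, 25/4)

Barycentric coordinates of G with respect to DEF: (1/3, 1/3, 1/3).
On side EF the D-coordinate is zero; dropping G's D-weight 1/3 and renormalizing the remaining 1/3 : 1/3 gives weights 1/2, 1/2 on E, F.
H = (1/2)·(-21/2, 18) + (1/2)·(-16, -11/2) = (-53/4, 25/4).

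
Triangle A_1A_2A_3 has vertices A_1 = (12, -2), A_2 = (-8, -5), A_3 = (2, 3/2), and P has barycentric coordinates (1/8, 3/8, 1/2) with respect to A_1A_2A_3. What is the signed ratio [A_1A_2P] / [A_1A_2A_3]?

The signed ratio [A_1A_2P]/[A_1A_2A_3] equals the barycentric coordinate of P at vertex A_3, which is 1/2.

1/2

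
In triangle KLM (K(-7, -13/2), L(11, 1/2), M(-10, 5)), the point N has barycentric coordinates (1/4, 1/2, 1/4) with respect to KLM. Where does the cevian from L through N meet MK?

(-17/2, -3/4)

Line LN meets MK where the L-coordinate vanishes; zeroing N's L-weight and renormalizing leaves M, K-weights 1/4 : 1/4 → (1/2, 1/2).
So J = (1/2)·M + (1/2)·K = (-17/2, -3/4).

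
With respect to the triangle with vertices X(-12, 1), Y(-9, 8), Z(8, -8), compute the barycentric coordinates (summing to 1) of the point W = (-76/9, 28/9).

(4/9, 4/9, 1/9)

Signed area of the reference triangle: [XYZ] = ½·((-12)·(8−(-8)) + (-9)·(-8−1) + 8·(1−8)) = ½·(-192 + 81 − 56) = -167/2.
[WYZ] = ½·((-76/9)·(8−(-8)) + (-9)·(-8−(28/9)) + 8·(28/9−8)) = ½·(-1216/9 + 100 − 352/9) = -334/9, so the X-coordinate is (-334/9)/(-167/2) = 4/9.
[XWZ] = ½·((-12)·(28/9−(-8)) + (-76/9)·(-8−1) + 8·(1−(28/9))) = ½·(-400/3 + 76 − 152/9) = -334/9, so the Y-coordinate is 4/9.
[XYW] = ½·((-12)·(8−(28/9)) + (-9)·(28/9−1) + (-76/9)·(1−8)) = ½·(-176/3 − 19 + 532/9) = -167/18, so the Z-coordinate is 1/9.
Check: 4/9 + 4/9 + 1/9 = 1.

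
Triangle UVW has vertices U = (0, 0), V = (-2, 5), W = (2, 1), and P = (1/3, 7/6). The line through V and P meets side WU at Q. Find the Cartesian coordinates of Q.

Barycentric coordinates of P with respect to UVW: (1/2, 1/6, 1/3).
On side WU the V-coordinate is zero; dropping P's V-weight 1/6 and renormalizing the remaining 1/3 : 1/2 gives weights 2/5, 3/5 on W, U.
Q = (2/5)·(2, 1) + (3/5)·(0, 0) = (4/5, 2/5).

(4/5, 2/5)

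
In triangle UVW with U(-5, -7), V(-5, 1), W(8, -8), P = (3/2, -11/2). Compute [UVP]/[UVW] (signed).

[UVW] = ½·((-5)·(1−(-8)) + (-5)·(-8−(-7)) + 8·(-7−1)) = ½·(-45 + 5 − 64) = -52.
[UVP] = ½·((-5)·(1−(-11/2)) + (-5)·(-11/2−(-7)) + (3/2)·(-7−1)) = ½·(-65/2 − 15/2 − 12) = -26, so the ratio is (-26)/(-52) = 1/2.

1/2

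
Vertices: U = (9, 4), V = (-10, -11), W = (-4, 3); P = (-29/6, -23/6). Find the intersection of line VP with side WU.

Barycentric coordinates of P with respect to UVW: (1/6, 1/2, 1/3).
On side WU the V-coordinate is zero; dropping P's V-weight 1/2 and renormalizing the remaining 1/3 : 1/6 gives weights 2/3, 1/3 on W, U.
Q = (2/3)·(-4, 3) + (1/3)·(9, 4) = (1/3, 10/3).

(1/3, 10/3)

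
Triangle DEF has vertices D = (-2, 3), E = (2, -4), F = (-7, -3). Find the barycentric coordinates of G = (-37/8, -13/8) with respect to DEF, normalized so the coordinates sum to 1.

Signed area of the reference triangle: [DEF] = ½·((-2)·(-4−(-3)) + 2·(-3−3) + (-7)·(3−(-4))) = ½·(2 − 12 − 49) = -59/2.
[GEF] = ½·((-37/8)·(-4−(-3)) + 2·(-3−(-13/8)) + (-7)·(-13/8−(-4))) = ½·(37/8 − 11/4 − 133/8) = -59/8, so the D-coordinate is (-59/8)/(-59/2) = 1/4.
[DGF] = ½·((-2)·(-13/8−(-3)) + (-37/8)·(-3−3) + (-7)·(3−(-13/8))) = ½·(-11/4 + 111/4 − 259/8) = -59/16, so the E-coordinate is 1/8.
[DEG] = ½·((-2)·(-4−(-13/8)) + 2·(-13/8−3) + (-37/8)·(3−(-4))) = ½·(19/4 − 37/4 − 259/8) = -295/16, so the F-coordinate is 5/8.

(1/4, 1/8, 5/8)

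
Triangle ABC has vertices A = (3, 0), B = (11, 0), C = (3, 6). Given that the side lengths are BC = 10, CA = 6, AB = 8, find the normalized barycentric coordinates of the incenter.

(5/12, 1/4, 1/3)

The incenter has barycentric coordinates proportional to the opposite side lengths: (10 : 6 : 8).
Normalizing by 10+6+8 = 24 gives (5/12, 1/4, 1/3).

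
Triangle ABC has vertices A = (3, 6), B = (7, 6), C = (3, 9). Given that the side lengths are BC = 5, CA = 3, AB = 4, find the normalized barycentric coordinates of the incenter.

(5/12, 1/4, 1/3)

The incenter has barycentric coordinates proportional to the opposite side lengths: (5 : 3 : 4).
Normalizing by 5+3+4 = 12 gives (5/12, 1/4, 1/3).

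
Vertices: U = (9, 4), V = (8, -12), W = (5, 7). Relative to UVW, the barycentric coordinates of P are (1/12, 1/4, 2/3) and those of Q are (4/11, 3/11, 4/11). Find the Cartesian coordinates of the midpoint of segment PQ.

(1763/264, 15/11)

Barycentric coordinates of the midpoint are the average: (59/264, 23/88, 17/33).
Converting: (59/264)·U + (23/88)·V + (17/33)·W = (1763/264, 15/11).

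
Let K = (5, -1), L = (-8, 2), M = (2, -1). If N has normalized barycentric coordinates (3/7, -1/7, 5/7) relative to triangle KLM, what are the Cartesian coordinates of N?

(33/7, -10/7)

N = (3/7)·K + (-1/7)·L + (5/7)·M.
x-coordinate: (3/7)·5 + (-1/7)·(-8) + (5/7)·2 = 33/7.
y-coordinate: (3/7)·(-1) + (-1/7)·2 + (5/7)·(-1) = -10/7.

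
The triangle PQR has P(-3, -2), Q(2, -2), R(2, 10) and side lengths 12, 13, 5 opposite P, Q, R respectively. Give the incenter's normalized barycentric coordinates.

(2/5, 13/30, 1/6)

The incenter has barycentric coordinates proportional to the opposite side lengths: (12 : 13 : 5).
Normalizing by 12+13+5 = 30 gives (2/5, 13/30, 1/6).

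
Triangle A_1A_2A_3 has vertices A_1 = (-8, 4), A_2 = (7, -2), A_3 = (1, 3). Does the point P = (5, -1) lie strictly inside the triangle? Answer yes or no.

yes

Barycentric coordinates of P: (4/39, 32/39, 1/13).
The three coordinates are positive, positive, positive; a point is interior exactly when all three are positive.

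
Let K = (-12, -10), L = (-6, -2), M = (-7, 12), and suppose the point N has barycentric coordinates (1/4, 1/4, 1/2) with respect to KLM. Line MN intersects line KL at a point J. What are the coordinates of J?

Line MN meets KL where the M-coordinate vanishes; zeroing N's M-weight and renormalizing leaves K, L-weights 1/4 : 1/4 → (1/2, 1/2).
So J = (1/2)·K + (1/2)·L = (-9, -6).

(-9, -6)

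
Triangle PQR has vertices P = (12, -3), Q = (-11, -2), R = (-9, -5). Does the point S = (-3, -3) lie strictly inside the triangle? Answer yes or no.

yes

Barycentric coordinates of S: (22/67, 30/67, 15/67).
The three coordinates are positive, positive, positive; a point is interior exactly when all three are positive.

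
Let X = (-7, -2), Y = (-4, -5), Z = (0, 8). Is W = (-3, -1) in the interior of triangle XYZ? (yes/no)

Barycentric coordinates of W: (1/17, 11/17, 5/17).
The three coordinates are positive, positive, positive; a point is interior exactly when all three are positive.

yes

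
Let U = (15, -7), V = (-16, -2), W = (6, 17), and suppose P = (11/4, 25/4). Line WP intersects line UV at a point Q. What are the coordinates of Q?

(-1/2, -9/2)

Barycentric coordinates of P with respect to UVW: (1/4, 1/4, 1/2).
On side UV the W-coordinate is zero; dropping P's W-weight 1/2 and renormalizing the remaining 1/4 : 1/4 gives weights 1/2, 1/2 on U, V.
Q = (1/2)·(15, -7) + (1/2)·(-16, -2) = (-1/2, -9/2).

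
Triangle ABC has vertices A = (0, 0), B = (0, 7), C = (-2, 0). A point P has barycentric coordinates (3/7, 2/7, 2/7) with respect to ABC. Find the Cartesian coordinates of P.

P = (3/7)·A + (2/7)·B + (2/7)·C.
x-coordinate: (3/7)·0 + (2/7)·0 + (2/7)·(-2) = -4/7.
y-coordinate: (3/7)·0 + (2/7)·7 + (2/7)·0 = 2.

(-4/7, 2)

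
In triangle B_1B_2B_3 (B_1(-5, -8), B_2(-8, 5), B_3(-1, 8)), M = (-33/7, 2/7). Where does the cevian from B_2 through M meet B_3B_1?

(-17/5, -8/5)

Barycentric coordinates of M with respect to B_1B_2B_3: (3/7, 2/7, 2/7).
On side B_3B_1 the B_2-coordinate is zero; dropping M's B_2-weight 2/7 and renormalizing the remaining 2/7 : 3/7 gives weights 2/5, 3/5 on B_3, B_1.
N = (2/5)·(-1, 8) + (3/5)·(-5, -8) = (-17/5, -8/5).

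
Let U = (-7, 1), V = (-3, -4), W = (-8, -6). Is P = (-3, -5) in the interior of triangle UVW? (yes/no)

no

Barycentric coordinates of P: (-5/33, 34/33, 4/33).
The three coordinates are negative, positive, positive; a point is interior exactly when all three are positive.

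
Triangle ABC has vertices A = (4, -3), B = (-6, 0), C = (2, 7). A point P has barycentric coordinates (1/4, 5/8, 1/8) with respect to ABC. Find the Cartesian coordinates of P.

P = (1/4)·A + (5/8)·B + (1/8)·C.
x-coordinate: (1/4)·4 + (5/8)·(-6) + (1/8)·2 = -5/2.
y-coordinate: (1/4)·(-3) + (5/8)·0 + (1/8)·7 = 1/8.

(-5/2, 1/8)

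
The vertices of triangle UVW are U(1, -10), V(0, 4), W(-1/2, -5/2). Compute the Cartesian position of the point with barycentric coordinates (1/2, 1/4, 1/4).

(3/8, -37/8)

P = (1/2)·U + (1/4)·V + (1/4)·W.
x-coordinate: (1/2)·1 + (1/4)·0 + (1/4)·(-1/2) = 3/8.
y-coordinate: (1/2)·(-10) + (1/4)·4 + (1/4)·(-5/2) = -37/8.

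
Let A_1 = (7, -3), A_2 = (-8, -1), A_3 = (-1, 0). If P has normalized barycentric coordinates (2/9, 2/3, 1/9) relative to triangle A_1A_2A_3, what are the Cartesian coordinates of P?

P = (2/9)·A_1 + (2/3)·A_2 + (1/9)·A_3.
x-coordinate: (2/9)·7 + (2/3)·(-8) + (1/9)·(-1) = -35/9.
y-coordinate: (2/9)·(-3) + (2/3)·(-1) + (1/9)·0 = -4/3.

(-35/9, -4/3)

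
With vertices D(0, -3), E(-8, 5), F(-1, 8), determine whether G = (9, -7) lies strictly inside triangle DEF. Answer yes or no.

no

Barycentric coordinates of G: (27/16, -19/16, 1/2).
The three coordinates are positive, negative, positive; a point is interior exactly when all three are positive.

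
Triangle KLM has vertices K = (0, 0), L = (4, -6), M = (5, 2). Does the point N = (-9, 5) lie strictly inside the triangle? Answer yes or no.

no

Barycentric coordinates of N: (115/38, -43/38, -17/19).
The three coordinates are positive, negative, negative; a point is interior exactly when all three are positive.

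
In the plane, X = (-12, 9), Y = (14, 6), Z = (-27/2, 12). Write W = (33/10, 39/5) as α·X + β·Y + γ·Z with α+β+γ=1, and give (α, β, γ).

(1/5, 3/5, 1/5)

Signed area of the reference triangle: [XYZ] = ½·((-12)·(6−12) + 14·(12−9) + (-27/2)·(9−6)) = ½·(72 + 42 − 81/2) = 147/4.
[WYZ] = ½·((33/10)·(6−12) + 14·(12−(39/5)) + (-27/2)·(39/5−6)) = ½·(-99/5 + 294/5 − 243/10) = 147/20, so the X-coordinate is (147/20)/(147/4) = 1/5.
[XWZ] = ½·((-12)·(39/5−12) + (33/10)·(12−9) + (-27/2)·(9−(39/5))) = ½·(252/5 + 99/10 − 81/5) = 441/20, so the Y-coordinate is 3/5.
[XYW] = ½·((-12)·(6−(39/5)) + 14·(39/5−9) + (33/10)·(9−6)) = ½·(108/5 − 84/5 + 99/10) = 147/20, so the Z-coordinate is 1/5.
Check: 1/5 + 3/5 + 1/5 = 1.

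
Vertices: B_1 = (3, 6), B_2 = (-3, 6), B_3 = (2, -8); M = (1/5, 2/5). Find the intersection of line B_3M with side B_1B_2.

Barycentric coordinates of M with respect to B_1B_2B_3: (1/5, 2/5, 2/5).
On side B_1B_2 the B_3-coordinate is zero; dropping M's B_3-weight 2/5 and renormalizing the remaining 1/5 : 2/5 gives weights 1/3, 2/3 on B_1, B_2.
N = (1/3)·(3, 6) + (2/3)·(-3, 6) = (-1, 6).

(-1, 6)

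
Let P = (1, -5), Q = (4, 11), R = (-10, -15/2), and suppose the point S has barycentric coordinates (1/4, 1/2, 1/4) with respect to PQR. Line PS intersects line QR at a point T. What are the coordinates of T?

(-2/3, 29/6)

Line PS meets QR where the P-coordinate vanishes; zeroing S's P-weight and renormalizing leaves Q, R-weights 1/2 : 1/4 → (2/3, 1/3).
So T = (2/3)·Q + (1/3)·R = (-2/3, 29/6).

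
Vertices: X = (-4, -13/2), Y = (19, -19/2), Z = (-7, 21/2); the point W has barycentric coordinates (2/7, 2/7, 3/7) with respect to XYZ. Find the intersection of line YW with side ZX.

Line YW meets ZX where the Y-coordinate vanishes; zeroing W's Y-weight and renormalizing leaves Z, X-weights 3/7 : 2/7 → (3/5, 2/5).
So V = (3/5)·Z + (2/5)·X = (-29/5, 37/10).

(-29/5, 37/10)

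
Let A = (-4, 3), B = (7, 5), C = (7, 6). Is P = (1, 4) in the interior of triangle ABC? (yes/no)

yes

Barycentric coordinates of P: (6/11, 4/11, 1/11).
The three coordinates are positive, positive, positive; a point is interior exactly when all three are positive.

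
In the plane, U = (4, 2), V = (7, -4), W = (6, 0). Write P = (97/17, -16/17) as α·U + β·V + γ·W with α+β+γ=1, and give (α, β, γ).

Signed area of the reference triangle: [UVW] = ½·(4·(-4−0) + 7·(0−2) + 6·(2−(-4))) = ½·(-16 − 14 + 36) = 3.
[PVW] = ½·((97/17)·(-4−0) + 7·(0−(-16/17)) + 6·(-16/17−(-4))) = ½·(-388/17 + 112/17 + 312/17) = 18/17, so the U-coordinate is (18/17)/3 = 6/17.
[UPW] = ½·(4·(-16/17−0) + (97/17)·(0−2) + 6·(2−(-16/17))) = ½·(-64/17 − 194/17 + 300/17) = 21/17, so the V-coordinate is 7/17.
[UVP] = ½·(4·(-4−(-16/17)) + 7·(-16/17−2) + (97/17)·(2−(-4))) = ½·(-208/17 − 350/17 + 582/17) = 12/17, so the W-coordinate is 4/17.

(6/17, 7/17, 4/17)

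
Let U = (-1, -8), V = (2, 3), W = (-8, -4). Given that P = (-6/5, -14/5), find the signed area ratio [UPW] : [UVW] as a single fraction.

[UVW] = ½·((-1)·(3−(-4)) + 2·(-4−(-8)) + (-8)·(-8−3)) = ½·(-7 + 8 + 88) = 89/2.
[UPW] = ½·((-1)·(-14/5−(-4)) + (-6/5)·(-4−(-8)) + (-8)·(-8−(-14/5))) = ½·(-6/5 − 24/5 + 208/5) = 89/5, so the ratio is (89/5)/(89/2) = 2/5.

2/5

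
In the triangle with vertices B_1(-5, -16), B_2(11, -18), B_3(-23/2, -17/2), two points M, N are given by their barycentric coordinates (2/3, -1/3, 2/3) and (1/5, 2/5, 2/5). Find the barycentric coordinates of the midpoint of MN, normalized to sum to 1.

(13/30, 1/30, 8/15)

Since both coordinate triples sum to 1, the midpoint's barycentrics are the componentwise average.
(2/3+1/5)/2 = 13/30; similarly 1/30 and 8/15.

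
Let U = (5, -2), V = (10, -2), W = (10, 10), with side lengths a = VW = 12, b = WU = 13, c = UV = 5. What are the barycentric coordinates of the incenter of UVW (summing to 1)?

(2/5, 13/30, 1/6)

The incenter has barycentric coordinates proportional to the opposite side lengths: (12 : 13 : 5).
Normalizing by 12+13+5 = 30 gives (2/5, 13/30, 1/6).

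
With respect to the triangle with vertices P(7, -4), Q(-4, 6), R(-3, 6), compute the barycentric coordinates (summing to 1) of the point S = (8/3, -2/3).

Signed area of the reference triangle: [PQR] = ½·(7·(6−6) + (-4)·(6−(-4)) + (-3)·(-4−6)) = ½·(0 − 40 + 30) = -5.
[SQR] = ½·((8/3)·(6−6) + (-4)·(6−(-2/3)) + (-3)·(-2/3−6)) = ½·(0 − 80/3 + 20) = -10/3, so the P-coordinate is (-10/3)/(-5) = 2/3.
[PSR] = ½·(7·(-2/3−6) + (8/3)·(6−(-4)) + (-3)·(-4−(-2/3))) = ½·(-140/3 + 80/3 + 10) = -5, so the Q-coordinate is 1.
[PQS] = ½·(7·(6−(-2/3)) + (-4)·(-2/3−(-4)) + (8/3)·(-4−6)) = ½·(140/3 − 40/3 − 80/3) = 10/3, so the R-coordinate is -2/3.

(2/3, 1, -2/3)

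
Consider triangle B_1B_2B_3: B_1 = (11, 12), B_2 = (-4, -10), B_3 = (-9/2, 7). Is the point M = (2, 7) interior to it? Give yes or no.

Barycentric coordinates of M: (221/532, 65/532, 123/266).
The three coordinates are positive, positive, positive; a point is interior exactly when all three are positive.

yes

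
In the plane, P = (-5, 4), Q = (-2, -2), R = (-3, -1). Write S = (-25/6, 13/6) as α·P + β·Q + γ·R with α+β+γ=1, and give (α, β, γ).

Signed area of the reference triangle: [PQR] = ½·((-5)·(-2−(-1)) + (-2)·(-1−4) + (-3)·(4−(-2))) = ½·(5 + 10 − 18) = -3/2.
[SQR] = ½·((-25/6)·(-2−(-1)) + (-2)·(-1−(13/6)) + (-3)·(13/6−(-2))) = ½·(25/6 + 19/3 − 25/2) = -1, so the P-coordinate is (-1)/(-3/2) = 2/3.
[PSR] = ½·((-5)·(13/6−(-1)) + (-25/6)·(-1−4) + (-3)·(4−(13/6))) = ½·(-95/6 + 125/6 − 11/2) = -1/4, so the Q-coordinate is 1/6.
[PQS] = ½·((-5)·(-2−(13/6)) + (-2)·(13/6−4) + (-25/6)·(4−(-2))) = ½·(125/6 + 11/3 − 25) = -1/4, so the R-coordinate is 1/6.

(2/3, 1/6, 1/6)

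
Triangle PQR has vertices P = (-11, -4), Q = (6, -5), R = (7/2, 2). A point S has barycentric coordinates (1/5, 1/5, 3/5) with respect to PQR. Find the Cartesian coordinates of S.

(11/10, -3/5)

S = (1/5)·P + (1/5)·Q + (3/5)·R.
x-coordinate: (1/5)·(-11) + (1/5)·6 + (3/5)·(7/2) = 11/10.
y-coordinate: (1/5)·(-4) + (1/5)·(-5) + (3/5)·2 = -3/5.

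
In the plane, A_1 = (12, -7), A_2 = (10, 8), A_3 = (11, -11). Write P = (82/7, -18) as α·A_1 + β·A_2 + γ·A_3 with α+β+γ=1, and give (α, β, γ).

Signed area of the reference triangle: [A_1A_2A_3] = ½·(12·(8−(-11)) + 10·(-11−(-7)) + 11·(-7−8)) = ½·(228 − 40 − 165) = 23/2.
[PA_2A_3] = ½·((82/7)·(8−(-11)) + 10·(-11−(-18)) + 11·(-18−8)) = ½·(1558/7 + 70 − 286) = 23/7, so the A_1-coordinate is (23/7)/(23/2) = 2/7.
[A_1PA_3] = ½·(12·(-18−(-11)) + (82/7)·(-11−(-7)) + 11·(-7−(-18))) = ½·(-84 − 328/7 + 121) = -69/14, so the A_2-coordinate is -3/7.
[A_1A_2P] = ½·(12·(8−(-18)) + 10·(-18−(-7)) + (82/7)·(-7−8)) = ½·(312 − 110 − 1230/7) = 92/7, so the A_3-coordinate is 8/7.

(2/7, -3/7, 8/7)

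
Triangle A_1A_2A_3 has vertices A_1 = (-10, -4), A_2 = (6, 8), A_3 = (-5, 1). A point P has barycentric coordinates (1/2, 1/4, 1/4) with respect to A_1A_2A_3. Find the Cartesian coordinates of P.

P = (1/2)·A_1 + (1/4)·A_2 + (1/4)·A_3.
x-coordinate: (1/2)·(-10) + (1/4)·6 + (1/4)·(-5) = -19/4.
y-coordinate: (1/2)·(-4) + (1/4)·8 + (1/4)·1 = 1/4.

(-19/4, 1/4)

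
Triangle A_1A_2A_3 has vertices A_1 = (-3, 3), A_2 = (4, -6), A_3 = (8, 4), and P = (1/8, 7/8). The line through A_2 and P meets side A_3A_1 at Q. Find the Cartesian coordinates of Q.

(-7/6, 19/6)

Barycentric coordinates of P with respect to A_1A_2A_3: (5/8, 1/4, 1/8).
On side A_3A_1 the A_2-coordinate is zero; dropping P's A_2-weight 1/4 and renormalizing the remaining 1/8 : 5/8 gives weights 1/6, 5/6 on A_3, A_1.
Q = (1/6)·(8, 4) + (5/6)·(-3, 3) = (-7/6, 19/6).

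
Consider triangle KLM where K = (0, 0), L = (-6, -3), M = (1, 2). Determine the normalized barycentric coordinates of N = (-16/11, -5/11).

(6/11, 3/11, 2/11)

Signed area of the reference triangle: [KLM] = ½·(0·(-3−2) + (-6)·(2−0) + 1·(0−(-3))) = ½·(0 − 12 + 3) = -9/2.
[NLM] = ½·((-16/11)·(-3−2) + (-6)·(2−(-5/11)) + 1·(-5/11−(-3))) = ½·(80/11 − 162/11 + 28/11) = -27/11, so the K-coordinate is (-27/11)/(-9/2) = 6/11.
[KNM] = ½·(0·(-5/11−2) + (-16/11)·(2−0) + 1·(0−(-5/11))) = ½·(0 − 32/11 + 5/11) = -27/22, so the L-coordinate is 3/11.
[KLN] = ½·(0·(-3−(-5/11)) + (-6)·(-5/11−0) + (-16/11)·(0−(-3))) = ½·(0 + 30/11 − 48/11) = -9/11, so the M-coordinate is 2/11.
Check: 6/11 + 3/11 + 2/11 = 1.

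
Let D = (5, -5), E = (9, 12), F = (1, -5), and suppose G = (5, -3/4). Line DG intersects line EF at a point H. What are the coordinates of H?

Barycentric coordinates of G with respect to DEF: (1/2, 1/4, 1/4).
On side EF the D-coordinate is zero; dropping G's D-weight 1/2 and renormalizing the remaining 1/4 : 1/4 gives weights 1/2, 1/2 on E, F.
H = (1/2)·(9, 12) + (1/2)·(1, -5) = (5, 7/2).

(5, 7/2)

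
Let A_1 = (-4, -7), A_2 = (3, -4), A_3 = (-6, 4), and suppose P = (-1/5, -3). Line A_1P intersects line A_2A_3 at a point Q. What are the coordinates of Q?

(3/4, -2)

Barycentric coordinates of P with respect to A_1A_2A_3: (1/5, 3/5, 1/5).
On side A_2A_3 the A_1-coordinate is zero; dropping P's A_1-weight 1/5 and renormalizing the remaining 3/5 : 1/5 gives weights 3/4, 1/4 on A_2, A_3.
Q = (3/4)·(3, -4) + (1/4)·(-6, 4) = (3/4, -2).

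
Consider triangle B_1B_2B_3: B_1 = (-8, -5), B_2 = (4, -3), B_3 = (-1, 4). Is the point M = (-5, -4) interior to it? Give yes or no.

Barycentric coordinates of M: (34/47, 10/47, 3/47).
The three coordinates are positive, positive, positive; a point is interior exactly when all three are positive.

yes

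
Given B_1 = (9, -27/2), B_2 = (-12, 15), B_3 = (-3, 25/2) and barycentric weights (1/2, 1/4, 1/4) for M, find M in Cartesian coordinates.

(3/4, 1/8)

M = (1/2)·B_1 + (1/4)·B_2 + (1/4)·B_3.
x-coordinate: (1/2)·9 + (1/4)·(-12) + (1/4)·(-3) = 3/4.
y-coordinate: (1/2)·(-27/2) + (1/4)·15 + (1/4)·(25/2) = 1/8.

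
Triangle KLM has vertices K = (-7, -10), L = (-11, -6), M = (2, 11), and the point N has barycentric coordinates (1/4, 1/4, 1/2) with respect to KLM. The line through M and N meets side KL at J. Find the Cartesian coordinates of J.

(-9, -8)

Line MN meets KL where the M-coordinate vanishes; zeroing N's M-weight and renormalizing leaves K, L-weights 1/4 : 1/4 → (1/2, 1/2).
So J = (1/2)·K + (1/2)·L = (-9, -8).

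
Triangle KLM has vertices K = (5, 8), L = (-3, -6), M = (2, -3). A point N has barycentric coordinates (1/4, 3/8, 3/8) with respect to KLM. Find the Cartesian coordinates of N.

(7/8, -11/8)

N = (1/4)·K + (3/8)·L + (3/8)·M.
x-coordinate: (1/4)·5 + (3/8)·(-3) + (3/8)·2 = 7/8.
y-coordinate: (1/4)·8 + (3/8)·(-6) + (3/8)·(-3) = -11/8.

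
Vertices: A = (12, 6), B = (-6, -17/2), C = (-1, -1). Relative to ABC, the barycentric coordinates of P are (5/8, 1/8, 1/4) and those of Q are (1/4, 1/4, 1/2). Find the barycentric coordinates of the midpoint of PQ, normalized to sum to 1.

Since both coordinate triples sum to 1, the midpoint's barycentrics are the componentwise average.
(5/8+1/4)/2 = 7/16; similarly 3/16 and 3/8.

(7/16, 3/16, 3/8)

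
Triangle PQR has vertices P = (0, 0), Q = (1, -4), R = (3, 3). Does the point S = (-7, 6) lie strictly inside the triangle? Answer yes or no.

Barycentric coordinates of S: (76/15, -13/5, -22/15).
The three coordinates are positive, negative, negative; a point is interior exactly when all three are positive.

no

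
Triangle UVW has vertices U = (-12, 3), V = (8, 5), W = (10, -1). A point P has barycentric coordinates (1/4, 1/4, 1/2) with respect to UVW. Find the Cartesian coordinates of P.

(4, 3/2)

P = (1/4)·U + (1/4)·V + (1/2)·W.
x-coordinate: (1/4)·(-12) + (1/4)·8 + (1/2)·10 = 4.
y-coordinate: (1/4)·3 + (1/4)·5 + (1/2)·(-1) = 3/2.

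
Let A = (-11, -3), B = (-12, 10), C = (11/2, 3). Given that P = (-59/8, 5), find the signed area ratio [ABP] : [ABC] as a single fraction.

1/4

[ABC] = ½·((-11)·(10−3) + (-12)·(3−(-3)) + (11/2)·(-3−10)) = ½·(-77 − 72 − 143/2) = -441/4.
[ABP] = ½·((-11)·(10−5) + (-12)·(5−(-3)) + (-59/8)·(-3−10)) = ½·(-55 − 96 + 767/8) = -441/16, so the ratio is (-441/16)/(-441/4) = 1/4.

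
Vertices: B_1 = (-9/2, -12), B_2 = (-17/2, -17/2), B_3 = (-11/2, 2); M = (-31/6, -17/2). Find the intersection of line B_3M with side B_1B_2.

(-71/14, -23/2)

Barycentric coordinates of M with respect to B_1B_2B_3: (2/3, 1/9, 2/9).
On side B_1B_2 the B_3-coordinate is zero; dropping M's B_3-weight 2/9 and renormalizing the remaining 2/3 : 1/9 gives weights 6/7, 1/7 on B_1, B_2.
N = (6/7)·(-9/2, -12) + (1/7)·(-17/2, -17/2) = (-71/14, -23/2).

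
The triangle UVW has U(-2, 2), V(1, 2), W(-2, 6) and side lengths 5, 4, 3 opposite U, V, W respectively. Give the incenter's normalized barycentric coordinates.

The incenter has barycentric coordinates proportional to the opposite side lengths: (5 : 4 : 3).
Normalizing by 5+4+3 = 12 gives (5/12, 1/3, 1/4).

(5/12, 1/3, 1/4)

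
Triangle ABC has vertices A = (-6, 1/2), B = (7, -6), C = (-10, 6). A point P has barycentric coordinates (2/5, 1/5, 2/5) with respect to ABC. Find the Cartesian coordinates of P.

(-5, 7/5)

P = (2/5)·A + (1/5)·B + (2/5)·C.
x-coordinate: (2/5)·(-6) + (1/5)·7 + (2/5)·(-10) = -5.
y-coordinate: (2/5)·(1/2) + (1/5)·(-6) + (2/5)·6 = 7/5.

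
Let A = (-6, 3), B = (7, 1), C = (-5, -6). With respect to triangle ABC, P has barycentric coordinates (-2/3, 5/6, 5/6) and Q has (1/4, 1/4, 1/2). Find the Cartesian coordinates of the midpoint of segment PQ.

(41/24, -49/12)

Barycentric coordinates of the midpoint are the average: (-5/24, 13/24, 2/3).
Converting: (-5/24)·A + (13/24)·B + (2/3)·C = (41/24, -49/12).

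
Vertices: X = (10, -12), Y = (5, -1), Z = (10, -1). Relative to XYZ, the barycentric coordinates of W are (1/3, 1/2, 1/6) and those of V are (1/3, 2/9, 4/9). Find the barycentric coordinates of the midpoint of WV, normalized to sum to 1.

(1/3, 13/36, 11/36)

Since both coordinate triples sum to 1, the midpoint's barycentrics are the componentwise average.
(1/3+1/3)/2 = 1/3; similarly 13/36 and 11/36.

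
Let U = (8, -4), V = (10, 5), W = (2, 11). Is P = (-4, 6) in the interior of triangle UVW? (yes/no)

no

Barycentric coordinates of P: (19/21, -10/7, 32/21).
The three coordinates are positive, negative, positive; a point is interior exactly when all three are positive.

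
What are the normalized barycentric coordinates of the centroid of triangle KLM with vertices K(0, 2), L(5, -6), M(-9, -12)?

(1/3, 1/3, 1/3)

The centroid is the average of the vertices, so each weight is 1/3.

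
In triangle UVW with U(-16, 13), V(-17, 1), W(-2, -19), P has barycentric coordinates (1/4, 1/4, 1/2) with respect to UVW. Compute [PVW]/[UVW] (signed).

1/4

The signed ratio [PVW]/[UVW] equals the barycentric coordinate of P at vertex U, which is 1/4.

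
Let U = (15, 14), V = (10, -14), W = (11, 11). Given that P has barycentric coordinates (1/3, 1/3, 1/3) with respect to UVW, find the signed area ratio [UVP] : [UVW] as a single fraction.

1/3

The signed ratio [UVP]/[UVW] equals the barycentric coordinate of P at vertex W, which is 1/3.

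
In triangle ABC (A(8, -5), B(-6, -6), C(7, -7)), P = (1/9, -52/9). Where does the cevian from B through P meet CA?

Barycentric coordinates of P with respect to ABC: (1/3, 5/9, 1/9).
On side CA the B-coordinate is zero; dropping P's B-weight 5/9 and renormalizing the remaining 1/9 : 1/3 gives weights 1/4, 3/4 on C, A.
Q = (1/4)·(7, -7) + (3/4)·(8, -5) = (31/4, -11/2).

(31/4, -11/2)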